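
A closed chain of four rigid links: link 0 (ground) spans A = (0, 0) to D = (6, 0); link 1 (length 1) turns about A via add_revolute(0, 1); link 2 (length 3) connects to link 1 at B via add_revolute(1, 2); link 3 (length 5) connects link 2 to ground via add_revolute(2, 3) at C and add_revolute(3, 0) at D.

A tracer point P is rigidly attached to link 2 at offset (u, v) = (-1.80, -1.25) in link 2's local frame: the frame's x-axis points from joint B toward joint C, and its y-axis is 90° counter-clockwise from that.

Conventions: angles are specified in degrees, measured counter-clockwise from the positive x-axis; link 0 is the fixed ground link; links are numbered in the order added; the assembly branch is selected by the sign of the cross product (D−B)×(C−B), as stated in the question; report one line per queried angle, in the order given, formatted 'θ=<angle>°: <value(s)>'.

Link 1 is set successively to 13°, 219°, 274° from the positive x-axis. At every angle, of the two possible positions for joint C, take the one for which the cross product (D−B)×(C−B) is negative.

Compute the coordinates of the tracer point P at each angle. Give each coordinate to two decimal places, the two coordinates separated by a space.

A=(0,0), D=(6.00,0)
θ=13°: B = A + 1.00·(cos13°, sin13°) = (0.9744, 0.2250)
θ=13°: |BD| = 5.0307
θ=13°: circle(B,3.00) ∩ circle(D,5.00): a=0.9251, h=2.8538
θ=13°:   candidates: C₊=(2.0261,3.0345) cross=14.357; C₋=(1.7709,-2.6674) cross=-14.357
θ=13°:   branch - wants cross < 0 → take C=(1.7709,-2.6674) (cross=-14.357)
θ=13°: ex = (C−B)/|BC| = (0.2655,-0.9641); ey = (0.9641,0.2655)
θ=13°: P = B + -1.80·ex + -1.25·ey = (-0.7087,1.6284)
θ=219°: B = A + 1.00·(cos219°, sin219°) = (-0.7771, -0.6293)
θ=219°: |BD| = 6.8063
θ=219°: circle(B,3.00) ∩ circle(D,5.00): a=2.2278, h=2.0092
θ=219°:   candidates: C₊=(1.2553,1.5773) cross=13.675; C₋=(1.6269,-2.4240) cross=-13.675
θ=219°:   branch - wants cross < 0 → take C=(1.6269,-2.4240) (cross=-13.675)
θ=219°: ex = (C−B)/|BC| = (0.8013,-0.5982); ey = (0.5982,0.8013)
θ=219°: P = B + -1.80·ex + -1.25·ey = (-2.9673,-0.5542)
θ=274°: B = A + 1.00·(cos274°, sin274°) = (0.0698, -0.9976)
θ=274°: |BD| = 6.0136
θ=274°: circle(B,3.00) ∩ circle(D,5.00): a=1.6765, h=2.4879
θ=274°:   candidates: C₊=(1.3103,1.7339) cross=14.961; C₋=(2.1357,-3.1729) cross=-14.961
θ=274°:   branch - wants cross < 0 → take C=(2.1357,-3.1729) (cross=-14.961)
θ=274°: ex = (C−B)/|BC| = (0.6886,-0.7251); ey = (0.7251,0.6886)
θ=274°: P = B + -1.80·ex + -1.25·ey = (-2.0762,-0.5532)

θ=13°: -0.71 1.63
θ=219°: -2.97 -0.55
θ=274°: -2.08 -0.55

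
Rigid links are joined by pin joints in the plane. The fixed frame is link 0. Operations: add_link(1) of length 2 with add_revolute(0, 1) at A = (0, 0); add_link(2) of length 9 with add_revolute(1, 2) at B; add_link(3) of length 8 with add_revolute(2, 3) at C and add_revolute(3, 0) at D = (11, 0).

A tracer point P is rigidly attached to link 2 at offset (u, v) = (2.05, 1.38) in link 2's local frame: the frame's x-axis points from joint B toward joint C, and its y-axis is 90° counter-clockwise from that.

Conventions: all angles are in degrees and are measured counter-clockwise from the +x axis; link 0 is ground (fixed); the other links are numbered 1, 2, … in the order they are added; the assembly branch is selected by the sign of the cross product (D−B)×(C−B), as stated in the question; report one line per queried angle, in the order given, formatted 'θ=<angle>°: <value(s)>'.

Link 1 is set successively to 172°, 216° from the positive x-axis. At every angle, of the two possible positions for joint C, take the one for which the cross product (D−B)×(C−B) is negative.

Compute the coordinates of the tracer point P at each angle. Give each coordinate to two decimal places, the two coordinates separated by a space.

A=(0,0), D=(11.00,0)
θ=172°: B = A + 2.00·(cos172°, sin172°) = (-1.9805, 0.2783)
θ=172°: |BD| = 12.9835
θ=172°: circle(B,9.00) ∩ circle(D,8.00): a=7.1464, h=5.4707
θ=172°:   candidates: C₊=(5.2815,5.5946) cross=71.029; C₋=(5.0470,-5.3443) cross=-71.029
θ=172°:   branch - wants cross < 0 → take C=(5.0470,-5.3443) (cross=-71.029)
θ=172°: ex = (C−B)/|BC| = (0.7808,-0.6247); ey = (0.6247,0.7808)
θ=172°: P = B + 2.05·ex + 1.38·ey = (0.4823,0.0752)
θ=216°: B = A + 2.00·(cos216°, sin216°) = (-1.6180, -1.1756)
θ=216°: |BD| = 12.6727
θ=216°: circle(B,9.00) ∩ circle(D,8.00): a=7.0071, h=5.6481
θ=216°:   candidates: C₊=(4.8349,5.0982) cross=71.576; C₋=(5.8828,-6.1493) cross=-71.576
θ=216°:   branch - wants cross < 0 → take C=(5.8828,-6.1493) (cross=-71.576)
θ=216°: ex = (C−B)/|BC| = (0.8334,-0.5526); ey = (0.5526,0.8334)
θ=216°: P = B + 2.05·ex + 1.38·ey = (0.8531,-1.1584)

θ=172°: 0.48 0.08
θ=216°: 0.85 -1.16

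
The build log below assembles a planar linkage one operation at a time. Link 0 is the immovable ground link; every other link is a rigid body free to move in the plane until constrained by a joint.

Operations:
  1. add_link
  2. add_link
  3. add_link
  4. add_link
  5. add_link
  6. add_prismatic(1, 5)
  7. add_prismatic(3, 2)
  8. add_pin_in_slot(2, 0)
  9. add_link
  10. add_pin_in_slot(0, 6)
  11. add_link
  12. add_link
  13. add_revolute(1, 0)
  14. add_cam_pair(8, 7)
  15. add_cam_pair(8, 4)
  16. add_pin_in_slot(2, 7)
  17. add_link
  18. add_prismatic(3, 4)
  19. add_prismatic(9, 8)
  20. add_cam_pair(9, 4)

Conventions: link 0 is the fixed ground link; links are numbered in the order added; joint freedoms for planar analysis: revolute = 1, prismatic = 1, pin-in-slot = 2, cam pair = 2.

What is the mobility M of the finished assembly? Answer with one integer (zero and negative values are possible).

(L,J1,J2)=(1,0,0); link0 fixed
link1: (2,0,0)
link2: (3,0,0)
link3: (4,0,0)
link4: (5,0,0)
link5: (6,0,0)
P 1-5 [J1]: (6,1,0)
P 3-2 [J1]: (6,2,0)
PS 2-0 [J2]: (6,2,1)
link6: (7,2,1)
PS 0-6 [J2]: (7,2,2)
link7: (8,2,2)
link8: (9,2,2)
R 1-0 [J1]: (9,3,2)
C 8-7 [J2]: (9,3,3)
C 8-4 [J2]: (9,3,4)
PS 2-7 [J2]: (9,3,5)
link9: (10,3,5)
P 3-4 [J1]: (10,4,5)
P 9-8 [J1]: (10,5,5)
C 9-4 [J2]: (10,5,6)
Grübler: 3·9 − 2·5 − 6 = 11

M = 11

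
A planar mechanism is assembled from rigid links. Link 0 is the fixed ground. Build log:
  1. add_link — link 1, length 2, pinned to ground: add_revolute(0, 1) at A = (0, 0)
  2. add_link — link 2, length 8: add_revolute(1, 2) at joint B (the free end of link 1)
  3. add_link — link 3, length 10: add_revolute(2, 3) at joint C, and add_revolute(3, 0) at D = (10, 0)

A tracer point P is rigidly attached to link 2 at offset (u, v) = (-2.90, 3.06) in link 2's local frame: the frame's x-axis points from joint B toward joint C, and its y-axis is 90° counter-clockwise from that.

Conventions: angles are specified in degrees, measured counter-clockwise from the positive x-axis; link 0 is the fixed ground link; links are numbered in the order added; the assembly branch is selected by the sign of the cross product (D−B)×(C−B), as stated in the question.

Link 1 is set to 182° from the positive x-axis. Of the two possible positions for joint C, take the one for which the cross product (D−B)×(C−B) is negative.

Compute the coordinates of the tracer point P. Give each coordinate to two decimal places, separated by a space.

A=(0,0), D=(10.00,0)
B = A + 2.00·(cos182°, sin182°) = (-1.9988, -0.0698)
|BD| = 11.9990
circle(B,8.00) ∩ circle(D,10.00): a=4.4994, h=6.6148
  candidates: C₊=(2.4620,6.5711) cross=79.371; C₋=(2.5390,-6.6583) cross=-79.371
  branch - wants cross < 0 → take C=(2.5390,-6.6583) (cross=-79.371)
ex = (C−B)/|BC| = (0.5672,-0.8236); ey = (0.8236,0.5672)
P = B + -2.90·ex + 3.06·ey = (-1.1236,4.0542)

-1.12 4.05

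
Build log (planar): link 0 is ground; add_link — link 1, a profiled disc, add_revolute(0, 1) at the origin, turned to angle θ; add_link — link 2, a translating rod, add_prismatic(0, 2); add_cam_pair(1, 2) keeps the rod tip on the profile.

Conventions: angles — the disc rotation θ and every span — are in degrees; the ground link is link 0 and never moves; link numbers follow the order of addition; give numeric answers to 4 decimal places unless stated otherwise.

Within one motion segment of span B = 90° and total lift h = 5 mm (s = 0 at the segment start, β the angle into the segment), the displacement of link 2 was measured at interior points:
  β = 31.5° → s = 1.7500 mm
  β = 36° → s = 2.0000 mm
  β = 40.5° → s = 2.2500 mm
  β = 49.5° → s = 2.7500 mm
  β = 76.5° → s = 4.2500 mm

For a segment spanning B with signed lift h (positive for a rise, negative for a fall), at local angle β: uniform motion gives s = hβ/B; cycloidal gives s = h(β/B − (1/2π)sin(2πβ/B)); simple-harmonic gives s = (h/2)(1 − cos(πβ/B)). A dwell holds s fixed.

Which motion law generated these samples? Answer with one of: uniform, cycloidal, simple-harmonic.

candidates at β/B = r: uniform s = h·r (linear in β); cycloidal s = h·(r − sin(2πr)/(2π)); simple-harmonic s = (h/2)(1 − cos(πr))
β=31.5°: printed 1.7500 | uniform 1.7500, cycloidal 1.1062, simple-harmonic 1.3650
β=36°: printed 2.0000 | uniform 2.0000, cycloidal 1.5323, simple-harmonic 1.7275
β=40.5°: printed 2.2500 | uniform 2.2500, cycloidal 2.0041, simple-harmonic 2.1089
β=49.5°: printed 2.7500 | uniform 2.7500, cycloidal 2.9959, simple-harmonic 2.8911
β=76.5°: printed 4.2500 | uniform 4.2500, cycloidal 4.8938, simple-harmonic 4.7275
only one law matches every sample → uniform

uniform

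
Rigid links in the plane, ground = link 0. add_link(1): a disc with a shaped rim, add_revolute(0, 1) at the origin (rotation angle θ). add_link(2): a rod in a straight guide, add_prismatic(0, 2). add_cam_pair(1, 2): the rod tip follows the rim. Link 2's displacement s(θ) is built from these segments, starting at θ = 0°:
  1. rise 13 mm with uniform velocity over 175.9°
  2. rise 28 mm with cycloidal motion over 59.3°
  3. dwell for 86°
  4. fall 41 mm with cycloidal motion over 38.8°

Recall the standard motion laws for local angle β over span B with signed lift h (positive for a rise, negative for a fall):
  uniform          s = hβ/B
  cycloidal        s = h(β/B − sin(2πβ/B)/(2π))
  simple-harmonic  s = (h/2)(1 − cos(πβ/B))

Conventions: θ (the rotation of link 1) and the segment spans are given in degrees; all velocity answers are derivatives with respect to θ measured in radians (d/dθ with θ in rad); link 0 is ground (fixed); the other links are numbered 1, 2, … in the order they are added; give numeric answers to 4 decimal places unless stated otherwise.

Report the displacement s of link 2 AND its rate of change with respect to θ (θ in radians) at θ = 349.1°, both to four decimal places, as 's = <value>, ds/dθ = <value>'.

segment 1 (0° to 175.9°, uniform, h = 13) is passed completely: s = 0.0000 + (13) = 13.0000
segment 2 (175.9° to 235.2°, cycloidal, h = 28) is passed completely: s = 13.0000 + (28) = 41.0000
segment 3 (235.2° to 321.2°, dwell): s unchanged at 41.0000
θ = 349.1° falls in segment 4 (321.2° to 360°, cycloidal, h = -41): β = 349.1 − 321.2 = 27.9°, B = 38.8°; Δs = -41·(0.7191 − sin(2π·0.7191)/(2π)) = -35.8845; s = 41.0000 − 35.8845 = 5.1155
velocity in seg [321.2°–360°] (cycloidal), θ in radians: β = 27.9° = 0.4869 rad, B = 38.8° = 0.6772 rad; ds/dθ = (h/B)(1 − cos(2πβ/B)) = ((-41)/0.6772)(1 − cos(2π·0.7191)) = -72.235932 mm/rad

s = 5.1155, ds/dθ = -72.2359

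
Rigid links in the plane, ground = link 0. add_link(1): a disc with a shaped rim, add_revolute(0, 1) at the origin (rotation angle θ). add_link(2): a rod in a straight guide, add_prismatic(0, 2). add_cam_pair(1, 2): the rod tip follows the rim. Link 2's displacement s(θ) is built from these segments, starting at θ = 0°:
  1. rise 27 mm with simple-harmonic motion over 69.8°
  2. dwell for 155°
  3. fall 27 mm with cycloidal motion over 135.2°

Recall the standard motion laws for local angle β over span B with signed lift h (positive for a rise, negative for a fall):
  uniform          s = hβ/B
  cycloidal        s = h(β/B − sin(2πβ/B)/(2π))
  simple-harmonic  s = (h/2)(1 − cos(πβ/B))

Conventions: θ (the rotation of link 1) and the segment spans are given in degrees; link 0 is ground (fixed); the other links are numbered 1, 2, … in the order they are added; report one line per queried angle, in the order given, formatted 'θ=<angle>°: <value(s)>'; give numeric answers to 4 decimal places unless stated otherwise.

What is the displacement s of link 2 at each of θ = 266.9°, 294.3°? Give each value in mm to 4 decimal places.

segment 1 (0° to 69.8°, simple-harmonic, h = 27) is passed completely: s = 0.0000 + (27) = 27.0000
segment 2 (69.8° to 224.8°, dwell): s unchanged at 27.0000
θ = 266.9° falls in segment 3 (224.8° to 360°, cycloidal, h = -27): β = 266.9 − 224.8 = 42.1°, B = 135.2°; Δs = -27·(0.3114 − sin(2π·0.3114)/(2π)) = -4.4261; s = 27.0000 − 4.4261 = 22.5739
θ = 294.3° falls in segment 3 (224.8° to 360°, cycloidal, h = -27): β = 294.3 − 224.8 = 69.5°, B = 135.2°; Δs = -27·(0.5141 − sin(2π·0.5141)/(2π)) = -14.2584; s = 27.0000 − 14.2584 = 12.7416

θ=266.9°: 22.5739
θ=294.3°: 12.7416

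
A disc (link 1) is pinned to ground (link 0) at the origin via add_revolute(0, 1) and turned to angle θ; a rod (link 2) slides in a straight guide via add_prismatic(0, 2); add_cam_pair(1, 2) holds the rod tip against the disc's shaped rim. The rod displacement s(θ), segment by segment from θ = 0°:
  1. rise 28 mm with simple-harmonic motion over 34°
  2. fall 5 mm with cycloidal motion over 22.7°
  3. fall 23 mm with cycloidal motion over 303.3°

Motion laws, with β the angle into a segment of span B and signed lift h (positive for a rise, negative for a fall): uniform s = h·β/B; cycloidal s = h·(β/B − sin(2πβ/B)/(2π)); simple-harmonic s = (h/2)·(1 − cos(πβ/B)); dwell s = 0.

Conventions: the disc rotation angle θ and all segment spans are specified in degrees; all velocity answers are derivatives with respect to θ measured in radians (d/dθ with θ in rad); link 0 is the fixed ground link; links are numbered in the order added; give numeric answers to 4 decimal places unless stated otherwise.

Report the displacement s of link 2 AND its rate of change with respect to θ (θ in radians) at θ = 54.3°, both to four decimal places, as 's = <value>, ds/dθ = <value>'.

segment 1 (0° to 34°, simple-harmonic, h = 28) is passed completely: s = 0.0000 + (28) = 28.0000
θ = 54.3° falls in segment 2 (34° to 56.7°, cycloidal, h = -5): β = 54.3 − 34 = 20.3°, B = 22.7°; Δs = -5·(0.8943 − sin(2π·0.8943)/(2π)) = -4.9620; s = 28.0000 − 4.9620 = 23.0380
velocity in seg [34°–56.7°] (cycloidal), θ in radians: β = 20.3° = 0.3543 rad, B = 22.7° = 0.3962 rad; ds/dθ = (h/B)(1 − cos(2πβ/B)) = ((-5)/0.3962)(1 − cos(2π·0.8943)) = -2.683719 mm/rad

s = 23.0380, ds/dθ = -2.6837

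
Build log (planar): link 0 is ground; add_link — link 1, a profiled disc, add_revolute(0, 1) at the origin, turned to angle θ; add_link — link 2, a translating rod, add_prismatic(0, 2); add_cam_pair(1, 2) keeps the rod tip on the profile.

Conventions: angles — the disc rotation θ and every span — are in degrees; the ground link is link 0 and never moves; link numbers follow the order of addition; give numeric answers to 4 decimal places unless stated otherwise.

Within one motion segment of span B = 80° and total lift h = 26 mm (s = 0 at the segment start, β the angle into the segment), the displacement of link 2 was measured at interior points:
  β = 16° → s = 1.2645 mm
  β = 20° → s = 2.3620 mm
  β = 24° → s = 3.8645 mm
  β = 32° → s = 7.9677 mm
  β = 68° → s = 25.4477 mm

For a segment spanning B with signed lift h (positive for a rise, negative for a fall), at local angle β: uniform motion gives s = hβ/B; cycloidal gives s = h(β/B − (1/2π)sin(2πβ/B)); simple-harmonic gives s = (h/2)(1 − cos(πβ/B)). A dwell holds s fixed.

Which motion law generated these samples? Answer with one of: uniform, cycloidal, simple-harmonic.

candidates at β/B = r: uniform s = h·r (linear in β); cycloidal s = h·(r − sin(2πr)/(2π)); simple-harmonic s = (h/2)(1 − cos(πr))
β=16°: printed 1.2645 | uniform 5.2000, cycloidal 1.2645, simple-harmonic 2.4828
β=20°: printed 2.3620 | uniform 6.5000, cycloidal 2.3620, simple-harmonic 3.8076
β=24°: printed 3.8645 | uniform 7.8000, cycloidal 3.8645, simple-harmonic 5.3588
β=32°: printed 7.9677 | uniform 10.4000, cycloidal 7.9677, simple-harmonic 8.9828
β=68°: printed 25.4477 | uniform 22.1000, cycloidal 25.4477, simple-harmonic 24.5831
only one law matches every sample → cycloidal

cycloidal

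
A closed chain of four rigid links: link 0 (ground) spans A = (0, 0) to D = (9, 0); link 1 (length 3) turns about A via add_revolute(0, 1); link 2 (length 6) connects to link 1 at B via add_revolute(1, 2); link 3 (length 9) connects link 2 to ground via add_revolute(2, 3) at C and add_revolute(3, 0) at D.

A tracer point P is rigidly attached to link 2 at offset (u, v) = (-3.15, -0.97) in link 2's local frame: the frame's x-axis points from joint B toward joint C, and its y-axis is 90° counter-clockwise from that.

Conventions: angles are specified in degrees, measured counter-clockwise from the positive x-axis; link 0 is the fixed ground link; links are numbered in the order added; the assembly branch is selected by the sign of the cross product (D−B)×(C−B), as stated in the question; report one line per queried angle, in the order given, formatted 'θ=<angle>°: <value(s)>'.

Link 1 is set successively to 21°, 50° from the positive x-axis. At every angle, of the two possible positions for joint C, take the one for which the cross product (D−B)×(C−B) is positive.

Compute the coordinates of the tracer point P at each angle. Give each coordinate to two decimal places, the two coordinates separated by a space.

A=(0,0), D=(9.00,0)
θ=21°: B = A + 3.00·(cos21°, sin21°) = (2.8007, 1.0751)
θ=21°: |BD| = 6.2918
θ=21°: circle(B,6.00) ∩ circle(D,9.00): a=-0.4302, h=5.9846
θ=21°:   candidates: C₊=(3.3995,7.0452) cross=37.654; C₋=(1.3543,-4.7479) cross=-37.654
θ=21°:   branch + wants cross > 0 → take C=(3.3995,7.0452) (cross=37.654)
θ=21°: ex = (C−B)/|BC| = (0.0998,0.9950); ey = (-0.9950,0.0998)
θ=21°: P = B + -3.15·ex + -0.97·ey = (3.4516,-2.1560)
θ=50°: B = A + 3.00·(cos50°, sin50°) = (1.9284, 2.2981)
θ=50°: |BD| = 7.4357
θ=50°: circle(B,6.00) ∩ circle(D,9.00): a=0.6919, h=5.9600
θ=50°:   candidates: C₊=(4.4284,7.7525) cross=44.317; C₋=(0.7443,-3.5839) cross=-44.317
θ=50°:   branch + wants cross > 0 → take C=(4.4284,7.7525) (cross=44.317)
θ=50°: ex = (C−B)/|BC| = (0.4167,0.9091); ey = (-0.9091,0.4167)
θ=50°: P = B + -3.15·ex + -0.97·ey = (1.4976,-0.9696)

θ=21°: 3.45 -2.16
θ=50°: 1.50 -0.97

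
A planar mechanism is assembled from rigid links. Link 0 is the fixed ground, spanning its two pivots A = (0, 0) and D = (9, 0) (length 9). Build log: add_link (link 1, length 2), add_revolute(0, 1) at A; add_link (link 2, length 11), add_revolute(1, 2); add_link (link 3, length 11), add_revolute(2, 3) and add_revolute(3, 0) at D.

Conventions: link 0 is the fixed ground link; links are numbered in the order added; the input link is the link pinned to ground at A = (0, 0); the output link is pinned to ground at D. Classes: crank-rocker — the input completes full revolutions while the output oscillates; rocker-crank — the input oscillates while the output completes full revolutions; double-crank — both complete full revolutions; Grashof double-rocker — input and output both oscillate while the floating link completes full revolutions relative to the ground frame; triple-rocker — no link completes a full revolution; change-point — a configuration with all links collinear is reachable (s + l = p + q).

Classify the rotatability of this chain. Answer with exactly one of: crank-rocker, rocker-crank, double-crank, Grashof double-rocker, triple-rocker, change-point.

lengths: ground=9, input=2, coupler=11, output=11
sorted: s=2 (shortest), l=11 (longest), p+q=20
s + l = 13 vs p + q = 20
s + l < p + q (Grashof) with shortest = input link → crank-rocker

crank-rocker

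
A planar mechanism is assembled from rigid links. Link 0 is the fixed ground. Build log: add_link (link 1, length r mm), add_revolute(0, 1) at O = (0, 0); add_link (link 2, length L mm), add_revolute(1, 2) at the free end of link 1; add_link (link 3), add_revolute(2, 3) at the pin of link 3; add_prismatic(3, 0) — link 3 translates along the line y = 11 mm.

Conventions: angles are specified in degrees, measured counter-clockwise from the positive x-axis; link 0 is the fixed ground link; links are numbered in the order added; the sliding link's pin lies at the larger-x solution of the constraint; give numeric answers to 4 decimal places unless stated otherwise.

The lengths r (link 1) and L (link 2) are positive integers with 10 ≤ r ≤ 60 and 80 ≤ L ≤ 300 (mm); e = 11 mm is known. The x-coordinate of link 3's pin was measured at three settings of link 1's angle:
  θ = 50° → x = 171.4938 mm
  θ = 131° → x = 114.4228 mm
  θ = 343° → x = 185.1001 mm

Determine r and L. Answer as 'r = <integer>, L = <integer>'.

constraint per measurement: (x − r cos θ)² + (r sin θ − e)² = L²
subtracting the θ₁ and θ₂ equations cancels the r² and L² terms:
r = (x₁² − x₂²) / (2[(x₁cos θ₁ + e sin θ₁) − (x₂cos θ₂ + e sin θ₂)]) = 43.9999 → r = 44
L² = (x₁ − r cos θ₁)² + (r sin θ₁ − e)² = 21024.9925 → L = 145.0000 → L = 145
check at θ₃=343°: x = 185.1001 (printed 185.1001) ✓

r = 44, L = 145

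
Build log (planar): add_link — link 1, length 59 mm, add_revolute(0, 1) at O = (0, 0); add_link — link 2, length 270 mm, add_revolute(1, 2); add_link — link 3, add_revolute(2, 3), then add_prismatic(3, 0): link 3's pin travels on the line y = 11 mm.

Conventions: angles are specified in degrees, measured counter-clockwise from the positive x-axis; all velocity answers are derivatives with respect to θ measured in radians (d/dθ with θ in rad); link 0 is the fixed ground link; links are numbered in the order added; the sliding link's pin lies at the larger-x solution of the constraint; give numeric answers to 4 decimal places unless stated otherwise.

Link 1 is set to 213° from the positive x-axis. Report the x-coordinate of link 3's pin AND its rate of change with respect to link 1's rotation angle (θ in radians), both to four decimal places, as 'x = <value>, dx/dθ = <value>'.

geometry: r = 59 mm, L = 270 mm, e = 11 mm
crank pin P = (r cos θ, r sin θ) = (-49.481564, -32.133703)
h = r sin θ − e = -32.133703 − 11 = -43.133703
x = r cos θ + √(L² − h²) = -49.481564 + 266.532331 = 217.050768
dx/dθ = −r sin θ − h·r cos θ/√(L² − h²) (θ in radians; h = -43.133703) = 24.125958

x = 217.0508, dx/dθ = 24.1260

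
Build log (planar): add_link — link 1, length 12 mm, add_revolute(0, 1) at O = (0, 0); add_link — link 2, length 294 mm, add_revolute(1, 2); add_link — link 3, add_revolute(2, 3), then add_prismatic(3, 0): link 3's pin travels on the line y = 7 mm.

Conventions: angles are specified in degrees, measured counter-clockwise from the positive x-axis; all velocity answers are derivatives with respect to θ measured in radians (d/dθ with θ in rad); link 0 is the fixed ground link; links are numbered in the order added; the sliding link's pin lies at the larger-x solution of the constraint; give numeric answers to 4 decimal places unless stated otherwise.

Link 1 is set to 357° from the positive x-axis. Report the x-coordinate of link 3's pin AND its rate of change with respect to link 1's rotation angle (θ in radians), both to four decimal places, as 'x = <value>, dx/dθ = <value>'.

geometry: r = 12 mm, L = 294 mm, e = 7 mm
crank pin P = (r cos θ, r sin θ) = (11.983554, -0.628031)
h = r sin θ − e = -0.628031 − 7 = -7.628031
x = r cos θ + √(L² − h²) = 11.983554 + 293.901026 = 305.884581
dx/dθ = −r sin θ − h·r cos θ/√(L² − h²) (θ in radians; h = -7.628031) = 0.939058

x = 305.8846, dx/dθ = 0.9391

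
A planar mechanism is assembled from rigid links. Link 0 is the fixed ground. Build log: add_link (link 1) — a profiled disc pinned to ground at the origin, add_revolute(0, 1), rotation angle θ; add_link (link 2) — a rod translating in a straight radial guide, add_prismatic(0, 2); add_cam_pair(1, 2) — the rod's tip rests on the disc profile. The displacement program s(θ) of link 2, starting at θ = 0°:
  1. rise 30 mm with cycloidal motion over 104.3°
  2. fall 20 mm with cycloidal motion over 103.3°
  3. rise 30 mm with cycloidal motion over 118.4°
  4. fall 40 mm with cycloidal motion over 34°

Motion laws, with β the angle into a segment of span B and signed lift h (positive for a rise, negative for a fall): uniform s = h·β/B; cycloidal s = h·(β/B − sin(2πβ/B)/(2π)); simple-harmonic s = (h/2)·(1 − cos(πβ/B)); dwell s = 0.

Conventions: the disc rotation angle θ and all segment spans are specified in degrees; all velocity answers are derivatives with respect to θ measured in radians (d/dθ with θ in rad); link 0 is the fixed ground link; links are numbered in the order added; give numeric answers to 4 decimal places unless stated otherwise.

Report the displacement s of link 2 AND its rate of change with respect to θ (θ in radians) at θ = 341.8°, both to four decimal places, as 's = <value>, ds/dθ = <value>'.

seg 1 [0°–104.3°] cycloidal, h=30: full span → s += 30 → s = 30.0000
seg 2 [104.3°–207.6°] cycloidal, h=-20: full span → s += -20 → s = 10.0000
seg 3 [207.6°–326°] cycloidal, h=30: full span → s += 30 → s = 40.0000
seg 4 [326°–360°] cycloidal, h=-40: θ=341.8° here. β=15.8, B=34. -40·(0.4647 − sin(2π·0.4647)/(2π)) = -17.1880 → s = 22.8120
velocity in seg [326°–360°] (cycloidal), θ in radians: β = 15.8° = 0.2758 rad, B = 34° = 0.5934 rad; ds/dθ = (h/B)(1 − cos(2πβ/B)) = ((-40)/0.5934)(1 − cos(2π·0.4647)) = -133.162939 mm/rad

s = 22.8120, ds/dθ = -133.1629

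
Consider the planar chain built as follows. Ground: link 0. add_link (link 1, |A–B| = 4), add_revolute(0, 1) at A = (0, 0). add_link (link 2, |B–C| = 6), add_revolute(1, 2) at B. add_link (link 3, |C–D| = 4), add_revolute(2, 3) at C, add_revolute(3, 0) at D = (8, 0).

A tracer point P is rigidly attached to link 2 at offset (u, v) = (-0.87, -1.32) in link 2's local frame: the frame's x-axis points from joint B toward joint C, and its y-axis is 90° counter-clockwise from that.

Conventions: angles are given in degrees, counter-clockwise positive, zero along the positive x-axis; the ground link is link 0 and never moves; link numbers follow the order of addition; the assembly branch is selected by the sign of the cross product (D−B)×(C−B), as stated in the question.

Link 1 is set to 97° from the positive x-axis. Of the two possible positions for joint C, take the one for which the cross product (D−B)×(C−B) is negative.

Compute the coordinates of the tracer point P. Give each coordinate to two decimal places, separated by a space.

A=(0,0), D=(8.00,0)
B = A + 4.00·(cos97°, sin97°) = (-0.4875, 3.9702)
|BD| = 9.3701
circle(B,6.00) ∩ circle(D,4.00): a=5.7523, h=1.7062
  candidates: C₊=(5.4459,3.0784) cross=15.987; C₋=(4.0000,-0.0126) cross=-15.987
  branch - wants cross < 0 → take C=(4.0000,-0.0126) (cross=-15.987)
ex = (C−B)/|BC| = (0.7479,-0.6638); ey = (0.6638,0.7479)
P = B + -0.87·ex + -1.32·ey = (-2.0144,3.5604)

-2.01 3.56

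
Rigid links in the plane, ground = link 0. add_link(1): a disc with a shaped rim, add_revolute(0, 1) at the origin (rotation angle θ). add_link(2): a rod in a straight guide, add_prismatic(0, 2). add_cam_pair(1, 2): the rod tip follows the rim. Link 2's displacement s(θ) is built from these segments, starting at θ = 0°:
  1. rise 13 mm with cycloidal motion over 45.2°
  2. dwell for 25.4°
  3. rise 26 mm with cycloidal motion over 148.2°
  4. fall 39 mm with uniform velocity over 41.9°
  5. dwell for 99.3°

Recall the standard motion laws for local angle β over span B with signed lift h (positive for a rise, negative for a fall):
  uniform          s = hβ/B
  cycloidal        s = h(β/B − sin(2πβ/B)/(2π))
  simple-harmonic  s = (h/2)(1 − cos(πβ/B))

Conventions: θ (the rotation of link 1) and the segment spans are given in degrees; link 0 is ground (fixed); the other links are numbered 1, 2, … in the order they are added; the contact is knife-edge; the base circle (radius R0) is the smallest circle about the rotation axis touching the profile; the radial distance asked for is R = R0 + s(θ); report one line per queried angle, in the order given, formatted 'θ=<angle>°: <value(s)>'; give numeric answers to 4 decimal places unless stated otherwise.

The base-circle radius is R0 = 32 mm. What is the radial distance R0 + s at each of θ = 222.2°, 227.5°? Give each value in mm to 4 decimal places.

segment 1 (0° to 45.2°, cycloidal, h = 13) is passed completely: s = 0.0000 + (13) = 13.0000
segment 2 (45.2° to 70.6°, dwell): s unchanged at 13.0000
segment 3 (70.6° to 218.8°, cycloidal, h = 26) is passed completely: s = 13.0000 + (26) = 39.0000
θ = 222.2° falls in segment 4 (218.8° to 260.7°, uniform, h = -39): β = 222.2 − 218.8 = 3.4°, B = 41.9°; Δs = -39·3.4/41.9 = -3.1647; s = 39.0000 − 3.1647 = 35.8353
θ = 227.5° falls in segment 4 (218.8° to 260.7°, uniform, h = -39): β = 227.5 − 218.8 = 8.7°, B = 41.9°; Δs = -39·8.7/41.9 = -8.0979; s = 39.0000 − 8.0979 = 30.9021
θ=222.2°: R = R0 + s = 32 + 35.8353 = 67.8353
θ=227.5°: R = R0 + s = 32 + 30.9021 = 62.9021

θ=222.2°: 67.8353
θ=227.5°: 62.9021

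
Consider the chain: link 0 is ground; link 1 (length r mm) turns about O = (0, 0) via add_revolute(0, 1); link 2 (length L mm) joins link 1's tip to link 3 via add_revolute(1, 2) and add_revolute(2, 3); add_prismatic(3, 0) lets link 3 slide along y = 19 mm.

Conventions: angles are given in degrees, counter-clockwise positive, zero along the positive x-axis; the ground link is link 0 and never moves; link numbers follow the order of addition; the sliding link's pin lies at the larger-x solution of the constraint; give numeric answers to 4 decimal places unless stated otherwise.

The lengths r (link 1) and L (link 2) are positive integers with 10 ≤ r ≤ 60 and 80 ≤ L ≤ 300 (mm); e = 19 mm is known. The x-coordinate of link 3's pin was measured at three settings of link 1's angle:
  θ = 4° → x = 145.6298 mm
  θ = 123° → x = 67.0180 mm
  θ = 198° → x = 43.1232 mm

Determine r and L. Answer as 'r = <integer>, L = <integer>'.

constraint per measurement: (x − r cos θ)² + (r sin θ − e)² = L²
subtracting the θ₁ and θ₂ equations cancels the r² and L² terms:
r = (x₁² − x₂²) / (2[(x₁cos θ₁ + e sin θ₁) − (x₂cos θ₂ + e sin θ₂)]) = 50.0000 → r = 50
L² = (x₁ − r cos θ₁)² + (r sin θ₁ − e)² = 9408.9960 → L = 97.0000 → L = 97
check at θ₃=198°: x = 43.1232 (printed 43.1232) ✓

r = 50, L = 97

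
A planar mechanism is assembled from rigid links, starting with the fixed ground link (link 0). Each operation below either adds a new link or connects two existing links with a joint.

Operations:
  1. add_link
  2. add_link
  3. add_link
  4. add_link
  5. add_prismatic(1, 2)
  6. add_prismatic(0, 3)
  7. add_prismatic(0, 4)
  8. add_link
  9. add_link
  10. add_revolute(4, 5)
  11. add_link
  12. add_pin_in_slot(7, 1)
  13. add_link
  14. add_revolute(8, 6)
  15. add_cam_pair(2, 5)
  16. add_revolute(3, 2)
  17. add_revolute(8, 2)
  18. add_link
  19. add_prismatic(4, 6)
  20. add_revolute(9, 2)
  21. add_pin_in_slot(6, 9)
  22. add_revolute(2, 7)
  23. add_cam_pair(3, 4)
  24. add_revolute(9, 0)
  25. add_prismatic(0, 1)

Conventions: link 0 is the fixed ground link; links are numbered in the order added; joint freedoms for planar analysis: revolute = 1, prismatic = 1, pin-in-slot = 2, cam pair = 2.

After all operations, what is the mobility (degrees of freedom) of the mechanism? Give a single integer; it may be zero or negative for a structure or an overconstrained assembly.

L=1 J1=0 J2=0
add link → L=2 J1=0 J2=0
add link → L=3 J1=0 J2=0
add link → L=4 J1=0 J2=0
add link → L=5 J1=0 J2=0
P@1,2 dof=1 J1 → L=5 J1=1 J2=0
P@0,3 dof=1 J1 → L=5 J1=2 J2=0
P@0,4 dof=1 J1 → L=5 J1=3 J2=0
add link → L=6 J1=3 J2=0
add link → L=7 J1=3 J2=0
R@4,5 dof=1 J1 → L=7 J1=4 J2=0
add link → L=8 J1=4 J2=0
PS@7,1 dof=2 J2 → L=8 J1=4 J2=1
add link → L=9 J1=4 J2=1
R@8,6 dof=1 J1 → L=9 J1=5 J2=1
C@2,5 dof=2 J2 → L=9 J1=5 J2=2
R@3,2 dof=1 J1 → L=9 J1=6 J2=2
R@8,2 dof=1 J1 → L=9 J1=7 J2=2
add link → L=10 J1=7 J2=2
P@4,6 dof=1 J1 → L=10 J1=8 J2=2
R@9,2 dof=1 J1 → L=10 J1=9 J2=2
PS@6,9 dof=2 J2 → L=10 J1=9 J2=3
R@2,7 dof=1 J1 → L=10 J1=10 J2=3
C@3,4 dof=2 J2 → L=10 J1=10 J2=4
R@9,0 dof=1 J1 → L=10 J1=11 J2=4
P@0,1 dof=1 J1 → L=10 J1=12 J2=4
M=3(L−1)−2J1−J2=3·9−2·12−4=-1

M = -1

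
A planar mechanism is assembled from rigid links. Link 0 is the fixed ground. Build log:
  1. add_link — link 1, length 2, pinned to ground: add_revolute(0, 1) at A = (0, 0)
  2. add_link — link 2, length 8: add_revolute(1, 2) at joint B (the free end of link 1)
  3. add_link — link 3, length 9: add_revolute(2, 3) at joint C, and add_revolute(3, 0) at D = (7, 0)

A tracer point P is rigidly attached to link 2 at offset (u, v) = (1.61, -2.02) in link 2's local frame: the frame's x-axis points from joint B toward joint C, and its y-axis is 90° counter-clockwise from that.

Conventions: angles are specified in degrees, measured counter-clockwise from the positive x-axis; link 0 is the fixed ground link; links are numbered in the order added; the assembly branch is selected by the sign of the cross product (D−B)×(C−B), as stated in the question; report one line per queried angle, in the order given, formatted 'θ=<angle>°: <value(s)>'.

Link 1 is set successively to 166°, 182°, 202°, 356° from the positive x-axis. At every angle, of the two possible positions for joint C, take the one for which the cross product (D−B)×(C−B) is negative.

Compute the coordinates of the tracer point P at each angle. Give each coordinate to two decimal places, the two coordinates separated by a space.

A=(0,0), D=(7.00,0)
θ=166°: B = A + 2.00·(cos166°, sin166°) = (-1.9406, 0.4838)
θ=166°: |BD| = 8.9537
θ=166°: circle(B,8.00) ∩ circle(D,9.00): a=3.5275, h=7.1803
θ=166°:   candidates: C₊=(1.9698,7.4630) cross=64.290; C₋=(1.1937,-6.8766) cross=-64.290
θ=166°:   branch - wants cross < 0 → take C=(1.1937,-6.8766) (cross=-64.290)
θ=166°: ex = (C−B)/|BC| = (0.3918,-0.9201); ey = (0.9201,0.3918)
θ=166°: P = B + 1.61·ex + -2.02·ey = (-3.1683,-1.7889)
θ=182°: B = A + 2.00·(cos182°, sin182°) = (-1.9988, -0.0698)
θ=182°: |BD| = 8.9991
θ=182°: circle(B,8.00) ∩ circle(D,9.00): a=3.5550, h=7.1667
θ=182°:   candidates: C₊=(1.5005,7.1243) cross=64.494; C₋=(1.6117,-7.2087) cross=-64.494
θ=182°:   branch - wants cross < 0 → take C=(1.6117,-7.2087) (cross=-64.494)
θ=182°: ex = (C−B)/|BC| = (0.4513,-0.8924); ey = (0.8924,0.4513)
θ=182°: P = B + 1.61·ex + -2.02·ey = (-3.0748,-2.4182)
θ=202°: B = A + 2.00·(cos202°, sin202°) = (-1.8544, -0.7492)
θ=202°: |BD| = 8.8860
θ=202°: circle(B,8.00) ∩ circle(D,9.00): a=3.4864, h=7.2003
θ=202°:   candidates: C₊=(1.0126,6.7194) cross=63.982; C₋=(2.2267,-7.6299) cross=-63.982
θ=202°:   branch - wants cross < 0 → take C=(2.2267,-7.6299) (cross=-63.982)
θ=202°: ex = (C−B)/|BC| = (0.5101,-0.8601); ey = (0.8601,0.5101)
θ=202°: P = B + 1.61·ex + -2.02·ey = (-2.7704,-3.1644)
θ=356°: B = A + 2.00·(cos356°, sin356°) = (1.9951, -0.1395)
θ=356°: |BD| = 5.0068
θ=356°: circle(B,8.00) ∩ circle(D,9.00): a=0.8057, h=7.9593
θ=356°:   candidates: C₊=(2.5788,7.8392) cross=39.851; C₋=(3.0223,-8.0733) cross=-39.851
θ=356°:   branch - wants cross < 0 → take C=(3.0223,-8.0733) (cross=-39.851)
θ=356°: ex = (C−B)/|BC| = (0.1284,-0.9917); ey = (0.9917,0.1284)
θ=356°: P = B + 1.61·ex + -2.02·ey = (0.1986,-1.9956)

θ=166°: -3.17 -1.79
θ=182°: -3.07 -2.42
θ=202°: -2.77 -3.16
θ=356°: 0.20 -2.00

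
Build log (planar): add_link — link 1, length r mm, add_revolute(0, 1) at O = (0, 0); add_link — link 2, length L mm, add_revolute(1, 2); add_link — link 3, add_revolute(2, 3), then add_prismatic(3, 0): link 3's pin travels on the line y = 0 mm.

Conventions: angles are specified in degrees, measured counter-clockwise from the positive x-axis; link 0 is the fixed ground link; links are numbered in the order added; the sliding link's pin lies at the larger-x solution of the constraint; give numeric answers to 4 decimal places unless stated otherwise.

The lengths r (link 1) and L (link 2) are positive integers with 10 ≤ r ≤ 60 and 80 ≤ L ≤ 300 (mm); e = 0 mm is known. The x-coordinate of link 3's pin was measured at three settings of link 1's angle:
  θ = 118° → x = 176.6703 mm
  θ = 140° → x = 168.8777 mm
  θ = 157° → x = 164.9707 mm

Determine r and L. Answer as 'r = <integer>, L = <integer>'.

constraint per measurement: (x − r cos θ)² + (r sin θ − e)² = L²
subtracting the θ₁ and θ₂ equations cancels the r² and L² terms:
r = (x₁² − x₂²) / (2[(x₁cos θ₁ + e sin θ₁) − (x₂cos θ₂ + e sin θ₂)]) = 29.0000 → r = 29
L² = (x₁ − r cos θ₁)² + (r sin θ₁ − e)² = 36864.0124 → L = 192.0000 → L = 192
check at θ₃=157°: x = 164.9707 (printed 164.9707) ✓

r = 29, L = 192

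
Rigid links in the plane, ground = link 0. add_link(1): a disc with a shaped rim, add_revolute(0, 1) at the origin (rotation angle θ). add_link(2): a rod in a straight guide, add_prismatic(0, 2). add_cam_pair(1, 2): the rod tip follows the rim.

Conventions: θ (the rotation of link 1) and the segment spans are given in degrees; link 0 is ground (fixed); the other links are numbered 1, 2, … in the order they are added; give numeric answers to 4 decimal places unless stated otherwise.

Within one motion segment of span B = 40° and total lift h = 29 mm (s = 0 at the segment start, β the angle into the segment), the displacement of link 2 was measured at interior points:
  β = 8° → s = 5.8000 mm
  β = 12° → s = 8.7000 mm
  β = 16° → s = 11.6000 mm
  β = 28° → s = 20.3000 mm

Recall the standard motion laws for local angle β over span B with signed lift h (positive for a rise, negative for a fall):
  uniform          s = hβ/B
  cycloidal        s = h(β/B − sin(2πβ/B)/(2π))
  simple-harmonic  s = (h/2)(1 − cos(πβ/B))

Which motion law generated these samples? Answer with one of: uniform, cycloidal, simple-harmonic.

candidates at β/B = r: uniform s = h·r (linear in β); cycloidal s = h·(r − sin(2πr)/(2π)); simple-harmonic s = (h/2)(1 − cos(πr))
β=8°: printed 5.8000 | uniform 5.8000, cycloidal 1.4104, simple-harmonic 2.7693
β=12°: printed 8.7000 | uniform 8.7000, cycloidal 4.3104, simple-harmonic 5.9771
β=16°: printed 11.6000 | uniform 11.6000, cycloidal 8.8871, simple-harmonic 10.0193
β=28°: printed 20.3000 | uniform 20.3000, cycloidal 24.6896, simple-harmonic 23.0229
only one law matches every sample → uniform

uniform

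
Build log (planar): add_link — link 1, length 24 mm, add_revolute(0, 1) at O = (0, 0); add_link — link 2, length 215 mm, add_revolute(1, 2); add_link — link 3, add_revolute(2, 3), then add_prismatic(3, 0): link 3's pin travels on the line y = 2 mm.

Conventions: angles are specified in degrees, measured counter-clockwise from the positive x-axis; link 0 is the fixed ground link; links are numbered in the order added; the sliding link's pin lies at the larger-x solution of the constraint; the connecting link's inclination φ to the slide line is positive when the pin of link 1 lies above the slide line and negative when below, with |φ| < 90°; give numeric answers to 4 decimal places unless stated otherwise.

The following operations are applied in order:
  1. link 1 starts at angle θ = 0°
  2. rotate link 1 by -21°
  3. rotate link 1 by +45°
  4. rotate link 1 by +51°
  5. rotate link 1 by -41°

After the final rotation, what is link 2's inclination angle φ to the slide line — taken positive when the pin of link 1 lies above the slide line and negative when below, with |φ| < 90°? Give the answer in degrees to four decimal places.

geometry: r = 24 mm, L = 215 mm, e = 2 mm; θ starts at 0°
rotate link 1 by -21°: θ ← 0° -21° = -21°
rotate link 1 by +45°: θ ← -21° +45° = 24°
rotate link 1 by +51°: θ ← 24° +51° = 75°
rotate link 1 by -41°: θ ← 75° -41° = 34°
h = r sin θ − e = 13.420630 − 2 = 11.420630
sin φ = h / L = 11.420630 / 215 = 0.05311921
φ = arcsin(0.05311921) = 3.044940°

3.0449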